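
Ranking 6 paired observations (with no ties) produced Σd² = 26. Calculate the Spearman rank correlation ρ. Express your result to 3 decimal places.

ρ = 1 − 6Σd² / [n(n²−1)] = 1 − 6×26 / (6×35)
  = 1 − 156/210 = 1 − 0.7429 ≈ 0.257

0.257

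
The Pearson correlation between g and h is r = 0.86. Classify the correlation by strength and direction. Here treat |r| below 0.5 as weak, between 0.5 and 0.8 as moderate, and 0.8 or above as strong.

strong positive

r = 0.86 > 0 so the relationship is positive.
|r| = 0.86, which falls in the strong range.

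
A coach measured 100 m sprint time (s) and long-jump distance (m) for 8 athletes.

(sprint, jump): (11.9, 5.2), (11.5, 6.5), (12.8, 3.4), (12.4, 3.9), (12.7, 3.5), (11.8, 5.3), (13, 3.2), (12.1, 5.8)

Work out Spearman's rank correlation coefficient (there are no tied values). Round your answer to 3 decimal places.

Rank sprint: 3, 1, 7, 5, 6, 2, 8, 4
Rank jump: 5, 8, 2, 4, 3, 6, 1, 7
d = rank(sprint) − rank(jump): -2, -7, 5, 1, 3, -4, 7, -3; Σd² = 162
ρ = 1 − 6Σd² / [n(n²−1)] = 1 − 6×162 / (8×63) = 1 − 972/504 ≈ -0.929

-0.929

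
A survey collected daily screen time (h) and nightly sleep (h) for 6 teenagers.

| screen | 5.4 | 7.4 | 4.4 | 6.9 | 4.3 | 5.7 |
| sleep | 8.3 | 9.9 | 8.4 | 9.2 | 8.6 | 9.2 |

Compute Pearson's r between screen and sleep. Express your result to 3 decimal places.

0.852

n = 6, Σx = 34.1, Σy = 53.6, Σx² = 201.87, Σy² = 480.7, Σxy = 307.94
nΣxy − ΣxΣy = 1847.64 − 1827.76 = 19.88
nΣx² − (Σx)² = 1211.22 − 1162.81 = 48.41; nΣy² − (Σy)² = 2884.2 − 2872.96 = 11.24
r = 19.88 / √(48.41 × 11.24) = 19.88 / 23.3266 ≈ 0.852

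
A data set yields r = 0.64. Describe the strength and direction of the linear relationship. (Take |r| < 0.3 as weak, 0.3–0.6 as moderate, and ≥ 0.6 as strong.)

strong positive

r = 0.64 > 0 so the relationship is positive.
|r| = 0.64, which falls in the strong range.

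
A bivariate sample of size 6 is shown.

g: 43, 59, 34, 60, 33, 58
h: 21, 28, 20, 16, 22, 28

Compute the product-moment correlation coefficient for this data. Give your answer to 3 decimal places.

0.291

n = 6, Σg = 287, Σh = 135, Σg² = 14539, Σh² = 3149, Σgh = 6545
nΣgh − ΣgΣh = 39270 − 38745 = 525
nΣg² − (Σg)² = 87234 − 82369 = 4865; nΣh² − (Σh)² = 18894 − 18225 = 669
r = 525 / √(4865 × 669) = 525 / 1804.0746 ≈ 0.291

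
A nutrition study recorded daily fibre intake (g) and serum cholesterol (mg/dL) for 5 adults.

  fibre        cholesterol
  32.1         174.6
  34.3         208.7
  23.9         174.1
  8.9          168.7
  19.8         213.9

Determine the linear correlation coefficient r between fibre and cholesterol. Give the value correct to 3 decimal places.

n = 5, Σx = 119, Σy = 940, Σx² = 3249.36, Σy² = 178564.56, Σxy = 22660.71
nΣxy − ΣxΣy = 113303.55 − 111860 = 1443.55
nΣx² − (Σx)² = 16246.8 − 14161 = 2085.8; nΣy² − (Σy)² = 892822.8 − 883600 = 9222.8
r = 1443.55 / √(2085.8 × 9222.8) = 1443.55 / 4385.9909 ≈ 0.329

0.329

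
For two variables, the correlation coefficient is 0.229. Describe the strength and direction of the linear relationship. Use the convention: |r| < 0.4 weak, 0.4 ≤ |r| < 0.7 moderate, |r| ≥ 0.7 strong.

weak positive

r = 0.229 > 0 so the relationship is positive.
|r| = 0.229, which falls in the weak range.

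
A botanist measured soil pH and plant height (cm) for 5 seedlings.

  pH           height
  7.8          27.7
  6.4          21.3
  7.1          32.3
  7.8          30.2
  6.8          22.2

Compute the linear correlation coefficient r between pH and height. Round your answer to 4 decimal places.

n = 5, Σx = 35.9, Σy = 133.7, Σx² = 259.29, Σy² = 3669.15, Σxy = 968.23
nΣxy − ΣxΣy = 4841.15 − 4799.83 = 41.32
nΣx² − (Σx)² = 1296.45 − 1288.81 = 7.64; nΣy² − (Σy)² = 18345.75 − 17875.69 = 470.06
r = 41.32 / √(7.64 × 470.06) = 41.32 / 59.9271 ≈ 0.6895

0.6895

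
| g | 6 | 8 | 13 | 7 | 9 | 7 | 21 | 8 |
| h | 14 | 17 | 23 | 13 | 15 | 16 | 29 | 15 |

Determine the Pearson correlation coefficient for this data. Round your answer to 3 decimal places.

0.966

n = 8, Σg = 79, Σh = 142, Σg² = 953, Σh² = 2730, Σgh = 1586
nΣgh − ΣgΣh = 12688 − 11218 = 1470
nΣg² − (Σg)² = 7624 − 6241 = 1383; nΣh² − (Σh)² = 21840 − 20164 = 1676
r = 1470 / √(1383 × 1676) = 1470 / 1522.4677 ≈ 0.966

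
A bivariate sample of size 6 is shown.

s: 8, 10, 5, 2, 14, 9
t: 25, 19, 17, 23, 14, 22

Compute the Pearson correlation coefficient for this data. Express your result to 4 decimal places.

-0.5294

n = 6, Σs = 48, Σt = 120, Σs² = 470, Σt² = 2484, Σst = 915
nΣst − ΣsΣt = 5490 − 5760 = -270
nΣs² − (Σs)² = 2820 − 2304 = 516; nΣt² − (Σt)² = 14904 − 14400 = 504
r = -270 / √(516 × 504) = -270 / 509.9647 ≈ -0.5294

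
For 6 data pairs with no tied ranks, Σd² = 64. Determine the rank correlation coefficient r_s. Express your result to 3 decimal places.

ρ = 1 − 6Σd² / [n(n²−1)] = 1 − 6×64 / (6×35)
  = 1 − 384/210 = 1 − 1.8286 ≈ -0.829

-0.829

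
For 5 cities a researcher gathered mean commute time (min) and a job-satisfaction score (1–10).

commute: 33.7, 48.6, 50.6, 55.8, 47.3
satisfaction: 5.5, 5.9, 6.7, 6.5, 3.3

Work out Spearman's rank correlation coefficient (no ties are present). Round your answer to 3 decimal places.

0.800

Rank commute: 1, 3, 4, 5, 2
Rank satisfaction: 2, 3, 5, 4, 1
d = rank(commute) − rank(satisfaction): -1, 0, -1, 1, 1; Σd² = 4
ρ = 1 − 6Σd² / [n(n²−1)] = 1 − 6×4 / (5×24) = 1 − 24/120 ≈ 0.800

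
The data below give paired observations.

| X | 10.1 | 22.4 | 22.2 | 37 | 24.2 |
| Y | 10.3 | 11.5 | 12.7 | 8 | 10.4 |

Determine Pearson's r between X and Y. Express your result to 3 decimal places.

-0.526

n = 5, ΣX = 115.9, ΣY = 52.9, ΣX² = 3051.25, ΣY² = 571.79, ΣXY = 1191.25
nΣXY − ΣXΣY = 5956.25 − 6131.11 = -174.86
nΣX² − (ΣX)² = 15256.25 − 13432.81 = 1823.44; nΣY² − (ΣY)² = 2858.95 − 2798.41 = 60.54
r = -174.86 / √(1823.44 × 60.54) = -174.86 / 332.2515 ≈ -0.526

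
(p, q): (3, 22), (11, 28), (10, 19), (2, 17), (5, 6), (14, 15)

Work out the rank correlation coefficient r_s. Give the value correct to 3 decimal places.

Rank p: 2, 5, 4, 1, 3, 6
Rank q: 5, 6, 4, 3, 1, 2
d = rank(p) − rank(q): -3, -1, 0, -2, 2, 4; Σd² = 34
ρ = 1 − 6Σd² / [n(n²−1)] = 1 − 6×34 / (6×35) = 1 − 204/210 ≈ 0.029

0.029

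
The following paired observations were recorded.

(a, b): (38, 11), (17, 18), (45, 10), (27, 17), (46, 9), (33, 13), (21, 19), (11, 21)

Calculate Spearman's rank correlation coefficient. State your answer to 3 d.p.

Rank a: 6, 2, 7, 4, 8, 5, 3, 1
Rank b: 3, 6, 2, 5, 1, 4, 7, 8
d = rank(a) − rank(b): 3, -4, 5, -1, 7, 1, -4, -7; Σd² = 166
ρ = 1 − 6Σd² / [n(n²−1)] = 1 − 6×166 / (8×63) = 1 − 996/504 ≈ -0.976

-0.976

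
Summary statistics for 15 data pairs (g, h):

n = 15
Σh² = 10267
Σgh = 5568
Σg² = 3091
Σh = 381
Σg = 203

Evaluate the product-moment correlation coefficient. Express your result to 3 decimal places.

0.915

r = (nΣgh − ΣgΣh) / √[(nΣg² − (Σg)²)(nΣh² − (Σh)²)]
Numerator: 15×5568 − 203×381 = 6177
Denominator: √[(46365 − 41209)(154005 − 145161)] = √[5156 × 8844] = 6752.7523
r = 6177 / 6752.7523 ≈ 0.915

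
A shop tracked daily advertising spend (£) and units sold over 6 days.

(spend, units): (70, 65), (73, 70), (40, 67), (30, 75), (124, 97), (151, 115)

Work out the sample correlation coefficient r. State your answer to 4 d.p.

n = 6, Σx = 488, Σy = 489, Σx² = 50906, Σy² = 41873, Σxy = 43983
nΣxy − ΣxΣy = 263898 − 238632 = 25266
nΣx² − (Σx)² = 305436 − 238144 = 67292; nΣy² − (Σy)² = 251238 − 239121 = 12117
r = 25266 / √(67292 × 12117) = 25266 / 28554.8098 ≈ 0.8848

0.8848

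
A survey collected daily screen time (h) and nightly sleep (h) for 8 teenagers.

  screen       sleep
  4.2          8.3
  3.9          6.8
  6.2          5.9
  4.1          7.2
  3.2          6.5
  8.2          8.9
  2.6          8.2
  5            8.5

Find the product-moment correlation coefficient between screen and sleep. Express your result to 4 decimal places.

n = 8, Σx = 37.4, Σy = 60.3, Σx² = 197.34, Σy² = 462.73, Σxy = 285.08
nΣxy − ΣxΣy = 2280.64 − 2255.22 = 25.42
nΣx² − (Σx)² = 1578.72 − 1398.76 = 179.96; nΣy² − (Σy)² = 3701.84 − 3636.09 = 65.75
r = 25.42 / √(179.96 × 65.75) = 25.42 / 108.7767 ≈ 0.2337

0.2337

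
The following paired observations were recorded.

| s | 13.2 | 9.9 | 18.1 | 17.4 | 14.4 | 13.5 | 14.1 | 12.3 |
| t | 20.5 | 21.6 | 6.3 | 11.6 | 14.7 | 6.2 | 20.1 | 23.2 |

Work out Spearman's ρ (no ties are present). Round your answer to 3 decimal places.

-0.738

Rank s: 3, 1, 8, 7, 6, 4, 5, 2
Rank t: 6, 7, 2, 3, 4, 1, 5, 8
d = rank(s) − rank(t): -3, -6, 6, 4, 2, 3, 0, -6; Σd² = 146
ρ = 1 − 6Σd² / [n(n²−1)] = 1 − 6×146 / (8×63) = 1 − 876/504 ≈ -0.738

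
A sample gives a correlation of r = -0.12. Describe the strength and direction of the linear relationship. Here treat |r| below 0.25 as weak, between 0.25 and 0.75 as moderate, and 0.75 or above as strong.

r = -0.12 < 0 so the relationship is negative.
|r| = 0.12, which falls in the weak range.

weak negative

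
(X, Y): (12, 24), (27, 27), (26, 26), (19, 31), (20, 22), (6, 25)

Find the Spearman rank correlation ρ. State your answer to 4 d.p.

Rank X: 2, 6, 5, 3, 4, 1
Rank Y: 2, 5, 4, 6, 1, 3
d = rank(X) − rank(Y): 0, 1, 1, -3, 3, -2; Σd² = 24
ρ = 1 − 6Σd² / [n(n²−1)] = 1 − 6×24 / (6×35) = 1 − 144/210 ≈ 0.3143

0.3143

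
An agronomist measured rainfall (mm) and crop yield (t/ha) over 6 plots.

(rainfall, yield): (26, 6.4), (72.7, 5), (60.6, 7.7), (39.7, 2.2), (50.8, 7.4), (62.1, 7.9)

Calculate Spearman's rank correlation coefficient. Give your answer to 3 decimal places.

0.314

Rank rainfall: 1, 6, 4, 2, 3, 5
Rank yield: 3, 2, 5, 1, 4, 6
d = rank(rainfall) − rank(yield): -2, 4, -1, 1, -1, -1; Σd² = 24
ρ = 1 − 6Σd² / [n(n²−1)] = 1 − 6×24 / (6×35) = 1 − 144/210 ≈ 0.314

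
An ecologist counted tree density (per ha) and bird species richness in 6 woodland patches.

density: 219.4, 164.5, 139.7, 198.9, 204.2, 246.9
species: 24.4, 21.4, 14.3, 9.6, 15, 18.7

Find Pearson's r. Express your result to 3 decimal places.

0.230

n = 6, Σx = 1173.6, Σy = 103.4, Σx² = 236931.16, Σy² = 1924.66, Σxy = 20460.84
nΣxy − ΣxΣy = 122765.04 − 121350.24 = 1414.8
nΣx² − (Σx)² = 1421586.96 − 1377336.96 = 44250; nΣy² − (Σy)² = 11547.96 − 10691.56 = 856.4
r = 1414.8 / √(44250 × 856.4) = 1414.8 / 6155.9483 ≈ 0.230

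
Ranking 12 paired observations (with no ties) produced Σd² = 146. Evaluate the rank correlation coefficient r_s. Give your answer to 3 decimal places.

0.490

ρ = 1 − 6Σd² / [n(n²−1)] = 1 − 6×146 / (12×143)
  = 1 − 876/1716 = 1 − 0.5105 ≈ 0.490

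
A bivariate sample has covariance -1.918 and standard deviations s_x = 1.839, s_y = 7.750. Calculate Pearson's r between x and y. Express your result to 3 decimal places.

-0.135

r = Cov(x,y) / (s_x · s_y) = -1.918 / (1.839 × 7.750)
  = -1.918 / 14.2523 ≈ -0.135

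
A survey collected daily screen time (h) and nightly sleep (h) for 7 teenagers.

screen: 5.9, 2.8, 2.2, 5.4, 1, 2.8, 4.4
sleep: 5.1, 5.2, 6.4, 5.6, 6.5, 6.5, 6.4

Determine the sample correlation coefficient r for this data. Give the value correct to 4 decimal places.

n = 7, Σx = 24.5, Σy = 41.7, Σx² = 104.85, Σy² = 250.83, Σxy = 141.83
nΣxy − ΣxΣy = 992.81 − 1021.65 = -28.84
nΣx² − (Σx)² = 733.95 − 600.25 = 133.7; nΣy² − (Σy)² = 1755.81 − 1738.89 = 16.92
r = -28.84 / √(133.7 × 16.92) = -28.84 / 47.5626 ≈ -0.6064

-0.6064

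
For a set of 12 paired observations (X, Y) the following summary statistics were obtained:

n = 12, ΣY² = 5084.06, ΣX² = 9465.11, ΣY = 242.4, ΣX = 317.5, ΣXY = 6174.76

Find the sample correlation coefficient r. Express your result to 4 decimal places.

-0.5342

r = (nΣXY − ΣXΣY) / √[(nΣX² − (ΣX)²)(nΣY² − (ΣY)²)]
Numerator: 12×6174.76 − 317.5×242.4 = -2864.88
Denominator: √[(113581.32 − 100806.25)(61008.72 − 58757.76)] = √[12775.07 × 2250.96] = 5362.4781
r = -2864.88 / 5362.4781 ≈ -0.5342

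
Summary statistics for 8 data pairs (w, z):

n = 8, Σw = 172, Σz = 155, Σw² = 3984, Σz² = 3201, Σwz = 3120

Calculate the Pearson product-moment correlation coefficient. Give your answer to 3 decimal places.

r = (nΣwz − ΣwΣz) / √[(nΣw² − (Σw)²)(nΣz² − (Σz)²)]
Numerator: 8×3120 − 172×155 = -1700
Denominator: √[(31872 − 29584)(25608 − 24025)] = √[2288 × 1583] = 1903.1301
r = -1700 / 1903.1301 ≈ -0.893

-0.893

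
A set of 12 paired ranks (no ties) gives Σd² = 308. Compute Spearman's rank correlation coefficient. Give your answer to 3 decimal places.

-0.077

ρ = 1 − 6Σd² / [n(n²−1)] = 1 − 6×308 / (12×143)
  = 1 − 1848/1716 = 1 − 1.0769 ≈ -0.077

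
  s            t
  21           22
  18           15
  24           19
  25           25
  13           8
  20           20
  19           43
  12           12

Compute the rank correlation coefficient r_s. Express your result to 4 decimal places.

Rank s: 6, 3, 7, 8, 2, 5, 4, 1
Rank t: 6, 3, 4, 7, 1, 5, 8, 2
d = rank(s) − rank(t): 0, 0, 3, 1, 1, 0, -4, -1; Σd² = 28
ρ = 1 − 6Σd² / [n(n²−1)] = 1 − 6×28 / (8×63) = 1 − 168/504 ≈ 0.6667

0.6667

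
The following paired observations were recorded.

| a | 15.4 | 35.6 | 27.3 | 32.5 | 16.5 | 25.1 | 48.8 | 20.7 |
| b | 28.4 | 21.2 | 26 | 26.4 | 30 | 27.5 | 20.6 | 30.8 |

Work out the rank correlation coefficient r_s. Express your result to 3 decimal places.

Rank a: 1, 7, 5, 6, 2, 4, 8, 3
Rank b: 6, 2, 3, 4, 7, 5, 1, 8
d = rank(a) − rank(b): -5, 5, 2, 2, -5, -1, 7, -5; Σd² = 158
ρ = 1 − 6Σd² / [n(n²−1)] = 1 − 6×158 / (8×63) = 1 − 948/504 ≈ -0.881

-0.881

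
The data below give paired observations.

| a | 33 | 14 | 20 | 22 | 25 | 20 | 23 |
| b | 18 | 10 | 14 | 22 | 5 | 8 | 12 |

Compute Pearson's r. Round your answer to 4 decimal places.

n = 7, Σa = 157, Σb = 89, Σa² = 3723, Σb² = 1337, Σab = 2059
nΣab − ΣaΣb = 14413 − 13973 = 440
nΣa² − (Σa)² = 26061 − 24649 = 1412; nΣb² − (Σb)² = 9359 − 7921 = 1438
r = 440 / √(1412 × 1438) = 440 / 1424.9407 ≈ 0.3088

0.3088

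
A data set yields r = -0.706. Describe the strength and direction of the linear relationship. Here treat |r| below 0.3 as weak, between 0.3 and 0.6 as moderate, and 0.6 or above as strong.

strong negative

r = -0.706 < 0 so the relationship is negative.
|r| = 0.706, which falls in the strong range.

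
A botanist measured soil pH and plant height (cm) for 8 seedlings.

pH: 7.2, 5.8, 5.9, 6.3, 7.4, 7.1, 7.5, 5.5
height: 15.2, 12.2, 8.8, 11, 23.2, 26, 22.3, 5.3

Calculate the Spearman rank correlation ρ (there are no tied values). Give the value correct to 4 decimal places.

0.7619

Rank pH: 6, 2, 3, 4, 7, 5, 8, 1
Rank height: 5, 4, 2, 3, 7, 8, 6, 1
d = rank(pH) − rank(height): 1, -2, 1, 1, 0, -3, 2, 0; Σd² = 20
ρ = 1 − 6Σd² / [n(n²−1)] = 1 − 6×20 / (8×63) = 1 − 120/504 ≈ 0.7619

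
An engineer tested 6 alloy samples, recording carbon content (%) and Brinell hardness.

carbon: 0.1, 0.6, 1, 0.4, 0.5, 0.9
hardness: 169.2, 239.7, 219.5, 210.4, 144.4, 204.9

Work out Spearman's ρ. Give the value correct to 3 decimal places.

0.486

Rank carbon: 1, 4, 6, 2, 3, 5
Rank hardness: 2, 6, 5, 4, 1, 3
d = rank(carbon) − rank(hardness): -1, -2, 1, -2, 2, 2; Σd² = 18
ρ = 1 − 6Σd² / [n(n²−1)] = 1 − 6×18 / (6×35) = 1 − 108/210 ≈ 0.486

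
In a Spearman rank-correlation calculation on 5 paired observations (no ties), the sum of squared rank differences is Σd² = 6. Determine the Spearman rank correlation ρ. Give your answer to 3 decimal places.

ρ = 1 − 6Σd² / [n(n²−1)] = 1 − 6×6 / (5×24)
  = 1 − 36/120 = 1 − 0.3000 ≈ 0.700

0.700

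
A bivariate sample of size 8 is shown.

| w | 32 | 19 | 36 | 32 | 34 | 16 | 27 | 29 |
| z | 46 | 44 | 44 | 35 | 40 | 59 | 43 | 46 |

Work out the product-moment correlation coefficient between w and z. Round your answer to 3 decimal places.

n = 8, Σw = 225, Σz = 357, Σw² = 6687, Σz² = 16259, Σwz = 9811
nΣwz − ΣwΣz = 78488 − 80325 = -1837
nΣw² − (Σw)² = 53496 − 50625 = 2871; nΣz² − (Σz)² = 130072 − 127449 = 2623
r = -1837 / √(2871 × 2623) = -1837 / 2744.1999 ≈ -0.669

-0.669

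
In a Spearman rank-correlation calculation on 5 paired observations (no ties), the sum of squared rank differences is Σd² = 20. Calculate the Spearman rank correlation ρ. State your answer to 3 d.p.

0.000

ρ = 1 − 6Σd² / [n(n²−1)] = 1 − 6×20 / (5×24)
  = 1 − 120/120 = 1 − 1.0000 ≈ 0.000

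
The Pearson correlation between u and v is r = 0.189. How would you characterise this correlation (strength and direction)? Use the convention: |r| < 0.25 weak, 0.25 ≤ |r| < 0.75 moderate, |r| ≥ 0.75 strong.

r = 0.189 > 0 so the relationship is positive.
|r| = 0.189, which falls in the weak range.

weak positive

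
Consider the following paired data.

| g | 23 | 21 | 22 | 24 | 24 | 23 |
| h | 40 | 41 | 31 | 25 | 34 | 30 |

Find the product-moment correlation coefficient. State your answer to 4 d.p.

-0.5697

n = 6, Σg = 137, Σh = 201, Σg² = 3135, Σh² = 6923, Σgh = 4569
nΣgh − ΣgΣh = 27414 − 27537 = -123
nΣg² − (Σg)² = 18810 − 18769 = 41; nΣh² − (Σh)² = 41538 − 40401 = 1137
r = -123 / √(41 × 1137) = -123 / 215.9097 ≈ -0.5697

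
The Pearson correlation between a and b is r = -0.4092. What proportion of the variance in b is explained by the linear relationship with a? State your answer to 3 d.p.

r² = (-0.4092)² = 0.167

0.167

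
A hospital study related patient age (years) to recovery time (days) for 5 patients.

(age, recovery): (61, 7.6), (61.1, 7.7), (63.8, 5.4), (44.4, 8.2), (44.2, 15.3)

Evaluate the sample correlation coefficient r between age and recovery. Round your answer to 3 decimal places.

n = 5, Σx = 274.5, Σy = 44.2, Σx² = 15449.65, Σy² = 447.54, Σxy = 2318.93
nΣxy − ΣxΣy = 11594.65 − 12132.9 = -538.25
nΣx² − (Σx)² = 77248.25 − 75350.25 = 1898; nΣy² − (Σy)² = 2237.7 − 1953.64 = 284.06
r = -538.25 / √(1898 × 284.06) = -538.25 / 734.2655 ≈ -0.733

-0.733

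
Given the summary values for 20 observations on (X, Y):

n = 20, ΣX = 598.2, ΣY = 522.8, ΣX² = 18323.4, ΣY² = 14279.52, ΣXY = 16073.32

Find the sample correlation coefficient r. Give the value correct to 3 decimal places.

r = (nΣXY − ΣXΣY) / √[(nΣX² − (ΣX)²)(nΣY² − (ΣY)²)]
Numerator: 20×16073.32 − 598.2×522.8 = 8727.44
Denominator: √[(366468 − 357843.24)(285590.4 − 273319.84)] = √[8624.76 × 12270.56] = 10287.4018
r = 8727.44 / 10287.4018 ≈ 0.848

0.848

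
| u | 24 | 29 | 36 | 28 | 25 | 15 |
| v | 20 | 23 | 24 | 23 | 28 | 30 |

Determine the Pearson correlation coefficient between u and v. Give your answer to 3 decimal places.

-0.534

n = 6, Σu = 157, Σv = 148, Σu² = 4347, Σv² = 3718, Σuv = 3805
nΣuv − ΣuΣv = 22830 − 23236 = -406
nΣu² − (Σu)² = 26082 − 24649 = 1433; nΣv² − (Σv)² = 22308 − 21904 = 404
r = -406 / √(1433 × 404) = -406 / 760.8758 ≈ -0.534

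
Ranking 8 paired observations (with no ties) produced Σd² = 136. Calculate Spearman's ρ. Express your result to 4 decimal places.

ρ = 1 − 6Σd² / [n(n²−1)] = 1 − 6×136 / (8×63)
  = 1 − 816/504 = 1 − 1.61905 ≈ -0.6190

-0.6190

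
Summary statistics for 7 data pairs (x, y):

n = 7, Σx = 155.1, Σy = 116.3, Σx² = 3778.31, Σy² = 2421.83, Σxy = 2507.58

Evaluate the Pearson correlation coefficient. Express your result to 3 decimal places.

r = (nΣxy − ΣxΣy) / √[(nΣx² − (Σx)²)(nΣy² − (Σy)²)]
Numerator: 7×2507.58 − 155.1×116.3 = -485.07
Denominator: √[(26448.17 − 24056.01)(16952.81 − 13525.69)] = √[2392.16 × 3427.12] = 2863.2533
r = -485.07 / 2863.2533 ≈ -0.169

-0.169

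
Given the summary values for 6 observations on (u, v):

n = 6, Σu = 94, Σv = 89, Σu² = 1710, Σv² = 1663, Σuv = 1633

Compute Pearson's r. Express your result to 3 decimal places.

r = (nΣuv − ΣuΣv) / √[(nΣu² − (Σu)²)(nΣv² − (Σv)²)]
Numerator: 6×1633 − 94×89 = 1432
Denominator: √[(10260 − 8836)(9978 − 7921)] = √[1424 × 2057] = 1711.4812
r = 1432 / 1711.4812 ≈ 0.837

0.837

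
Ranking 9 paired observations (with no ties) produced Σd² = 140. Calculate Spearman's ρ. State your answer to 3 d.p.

-0.167

ρ = 1 − 6Σd² / [n(n²−1)] = 1 − 6×140 / (9×80)
  = 1 − 840/720 = 1 − 1.1667 ≈ -0.167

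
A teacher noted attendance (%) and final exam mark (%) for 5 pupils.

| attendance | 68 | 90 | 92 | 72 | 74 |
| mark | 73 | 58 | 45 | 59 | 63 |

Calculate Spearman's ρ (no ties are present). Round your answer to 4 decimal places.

-0.9000

Rank attendance: 1, 4, 5, 2, 3
Rank mark: 5, 2, 1, 3, 4
d = rank(attendance) − rank(mark): -4, 2, 4, -1, -1; Σd² = 38
ρ = 1 − 6Σd² / [n(n²−1)] = 1 − 6×38 / (5×24) = 1 − 228/120 ≈ -0.9000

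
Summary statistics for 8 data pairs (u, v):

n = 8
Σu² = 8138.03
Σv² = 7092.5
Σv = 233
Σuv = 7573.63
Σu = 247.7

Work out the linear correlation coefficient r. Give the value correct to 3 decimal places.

r = (nΣuv − ΣuΣv) / √[(nΣu² − (Σu)²)(nΣv² − (Σv)²)]
Numerator: 8×7573.63 − 247.7×233 = 2874.94
Denominator: √[(65104.24 − 61355.29)(56740 − 54289)] = √[3748.95 × 2451] = 3031.2830
r = 2874.94 / 3031.2830 ≈ 0.948

0.948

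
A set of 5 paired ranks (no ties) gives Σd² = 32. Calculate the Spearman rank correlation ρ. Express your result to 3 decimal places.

ρ = 1 − 6Σd² / [n(n²−1)] = 1 − 6×32 / (5×24)
  = 1 − 192/120 = 1 − 1.6000 ≈ -0.600

-0.600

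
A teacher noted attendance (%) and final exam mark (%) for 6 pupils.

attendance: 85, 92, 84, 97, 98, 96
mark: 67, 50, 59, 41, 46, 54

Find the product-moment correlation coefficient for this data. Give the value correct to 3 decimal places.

n = 6, Σx = 552, Σy = 317, Σx² = 50974, Σy² = 17183, Σxy = 28920
nΣxy − ΣxΣy = 173520 − 174984 = -1464
nΣx² − (Σx)² = 305844 − 304704 = 1140; nΣy² − (Σy)² = 103098 − 100489 = 2609
r = -1464 / √(1140 × 2609) = -1464 / 1724.6043 ≈ -0.849

-0.849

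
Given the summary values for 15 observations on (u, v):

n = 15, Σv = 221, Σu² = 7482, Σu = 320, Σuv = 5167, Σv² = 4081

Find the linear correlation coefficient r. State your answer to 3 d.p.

0.615

r = (nΣuv − ΣuΣv) / √[(nΣu² − (Σu)²)(nΣv² − (Σv)²)]
Numerator: 15×5167 − 320×221 = 6785
Denominator: √[(112230 − 102400)(61215 − 48841)] = √[9830 × 12374] = 11028.8902
r = 6785 / 11028.8902 ≈ 0.615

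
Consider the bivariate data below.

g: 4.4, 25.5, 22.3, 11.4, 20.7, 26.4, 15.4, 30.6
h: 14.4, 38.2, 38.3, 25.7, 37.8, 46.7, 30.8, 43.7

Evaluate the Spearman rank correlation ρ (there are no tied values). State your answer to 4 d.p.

0.9524

Rank g: 1, 6, 5, 2, 4, 7, 3, 8
Rank h: 1, 5, 6, 2, 4, 8, 3, 7
d = rank(g) − rank(h): 0, 1, -1, 0, 0, -1, 0, 1; Σd² = 4
ρ = 1 − 6Σd² / [n(n²−1)] = 1 − 6×4 / (8×63) = 1 − 24/504 ≈ 0.9524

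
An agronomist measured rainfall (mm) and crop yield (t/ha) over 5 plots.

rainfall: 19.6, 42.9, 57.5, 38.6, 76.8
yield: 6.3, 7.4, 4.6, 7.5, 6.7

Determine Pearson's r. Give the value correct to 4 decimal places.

-0.2050

n = 5, Σx = 235.4, Σy = 32.5, Σx² = 12919.02, Σy² = 216.75, Σxy = 1509.5
nΣxy − ΣxΣy = 7547.5 − 7650.5 = -103
nΣx² − (Σx)² = 64595.1 − 55413.16 = 9181.94; nΣy² − (Σy)² = 1083.75 − 1056.25 = 27.5
r = -103 / √(9181.94 × 27.5) = -103 / 502.4971 ≈ -0.2050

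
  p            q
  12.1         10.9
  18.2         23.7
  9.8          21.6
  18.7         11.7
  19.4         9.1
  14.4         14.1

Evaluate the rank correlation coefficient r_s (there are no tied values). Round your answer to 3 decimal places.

-0.429

Rank p: 2, 4, 1, 5, 6, 3
Rank q: 2, 6, 5, 3, 1, 4
d = rank(p) − rank(q): 0, -2, -4, 2, 5, -1; Σd² = 50
ρ = 1 − 6Σd² / [n(n²−1)] = 1 − 6×50 / (6×35) = 1 − 300/210 ≈ -0.429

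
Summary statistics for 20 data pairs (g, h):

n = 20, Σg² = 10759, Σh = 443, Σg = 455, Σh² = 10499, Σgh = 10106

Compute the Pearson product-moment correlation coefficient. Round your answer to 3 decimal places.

r = (nΣgh − ΣgΣh) / √[(nΣg² − (Σg)²)(nΣh² − (Σh)²)]
Numerator: 20×10106 − 455×443 = 555
Denominator: √[(215180 − 207025)(209980 − 196249)] = √[8155 × 13731] = 10581.8857
r = 555 / 10581.8857 ≈ 0.052

0.052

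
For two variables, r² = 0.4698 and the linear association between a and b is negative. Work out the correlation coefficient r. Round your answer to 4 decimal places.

-0.6854

|r| = √0.4698 = 0.6854
The association is negative, so r = −0.6854.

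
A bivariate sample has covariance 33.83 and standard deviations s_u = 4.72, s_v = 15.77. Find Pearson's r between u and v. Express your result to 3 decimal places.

r = Cov(u,v) / (s_u · s_v) = 33.83 / (4.72 × 15.77)
  = 33.83 / 74.4344 ≈ 0.454

0.454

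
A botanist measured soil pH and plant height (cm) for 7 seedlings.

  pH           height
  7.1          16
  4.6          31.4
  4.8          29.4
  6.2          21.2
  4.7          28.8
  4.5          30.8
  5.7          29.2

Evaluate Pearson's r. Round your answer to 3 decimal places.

n = 7, Σx = 37.6, Σy = 186.8, Σx² = 207.88, Σy² = 5186.48, Σxy = 971
nΣxy − ΣxΣy = 6797 − 7023.68 = -226.68
nΣx² − (Σx)² = 1455.16 − 1413.76 = 41.4; nΣy² − (Σy)² = 36305.36 − 34894.24 = 1411.12
r = -226.68 / √(41.4 × 1411.12) = -226.68 / 241.7031 ≈ -0.938

-0.938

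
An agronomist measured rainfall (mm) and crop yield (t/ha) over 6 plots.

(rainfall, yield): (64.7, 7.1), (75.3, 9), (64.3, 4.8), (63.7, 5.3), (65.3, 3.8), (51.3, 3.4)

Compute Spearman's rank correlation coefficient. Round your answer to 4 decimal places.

0.6000

Rank rainfall: 4, 6, 3, 2, 5, 1
Rank yield: 5, 6, 3, 4, 2, 1
d = rank(rainfall) − rank(yield): -1, 0, 0, -2, 3, 0; Σd² = 14
ρ = 1 − 6Σd² / [n(n²−1)] = 1 − 6×14 / (6×35) = 1 − 84/210 ≈ 0.6000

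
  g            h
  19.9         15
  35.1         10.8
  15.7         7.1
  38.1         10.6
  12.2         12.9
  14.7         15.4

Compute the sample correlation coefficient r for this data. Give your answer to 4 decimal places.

-0.2710

n = 6, Σg = 135.7, Σh = 71.8, Σg² = 3691.05, Σh² = 907.98, Σgh = 1576.67
nΣgh − ΣgΣh = 9460.02 − 9743.26 = -283.24
nΣg² − (Σg)² = 22146.3 − 18414.49 = 3731.81; nΣh² − (Σh)² = 5447.88 − 5155.24 = 292.64
r = -283.24 / √(3731.81 × 292.64) = -283.24 / 1045.0248 ≈ -0.2710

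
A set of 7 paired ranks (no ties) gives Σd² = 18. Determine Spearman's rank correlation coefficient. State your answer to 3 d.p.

ρ = 1 − 6Σd² / [n(n²−1)] = 1 − 6×18 / (7×48)
  = 1 − 108/336 = 1 − 0.3214 ≈ 0.679

0.679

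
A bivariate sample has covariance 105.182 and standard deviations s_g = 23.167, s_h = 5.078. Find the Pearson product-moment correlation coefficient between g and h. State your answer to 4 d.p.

0.8941

r = Cov(g,h) / (s_g · s_h) = 105.182 / (23.167 × 5.078)
  = 105.182 / 117.6420 ≈ 0.8941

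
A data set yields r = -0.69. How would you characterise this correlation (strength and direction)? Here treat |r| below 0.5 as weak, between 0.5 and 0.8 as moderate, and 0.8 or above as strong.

moderate negative

r = -0.69 < 0 so the relationship is negative.
|r| = 0.69, which falls in the moderate range.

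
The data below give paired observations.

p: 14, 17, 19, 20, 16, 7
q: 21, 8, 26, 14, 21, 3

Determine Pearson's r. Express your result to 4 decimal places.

0.5816

n = 6, Σp = 93, Σq = 93, Σp² = 1551, Σq² = 1827, Σpq = 1561
nΣpq − ΣpΣq = 9366 − 8649 = 717
nΣp² − (Σp)² = 9306 − 8649 = 657; nΣq² − (Σq)² = 10962 − 8649 = 2313
r = 717 / √(657 × 2313) = 717 / 1232.7372 ≈ 0.5816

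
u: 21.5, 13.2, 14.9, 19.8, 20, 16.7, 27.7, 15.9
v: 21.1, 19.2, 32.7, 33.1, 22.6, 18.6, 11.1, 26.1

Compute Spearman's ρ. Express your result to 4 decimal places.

Rank u: 7, 1, 2, 5, 6, 4, 8, 3
Rank v: 4, 3, 7, 8, 5, 2, 1, 6
d = rank(u) − rank(v): 3, -2, -5, -3, 1, 2, 7, -3; Σd² = 110
ρ = 1 − 6Σd² / [n(n²−1)] = 1 − 6×110 / (8×63) = 1 − 660/504 ≈ -0.3095

-0.3095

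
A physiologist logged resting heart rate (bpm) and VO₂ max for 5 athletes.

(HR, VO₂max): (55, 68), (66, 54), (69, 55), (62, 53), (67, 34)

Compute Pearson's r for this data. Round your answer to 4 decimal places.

-0.6690

n = 5, Σx = 319, Σy = 264, Σx² = 20475, Σy² = 14530, Σxy = 16663
nΣxy − ΣxΣy = 83315 − 84216 = -901
nΣx² − (Σx)² = 102375 − 101761 = 614; nΣy² − (Σy)² = 72650 − 69696 = 2954
r = -901 / √(614 × 2954) = -901 / 1346.7576 ≈ -0.6690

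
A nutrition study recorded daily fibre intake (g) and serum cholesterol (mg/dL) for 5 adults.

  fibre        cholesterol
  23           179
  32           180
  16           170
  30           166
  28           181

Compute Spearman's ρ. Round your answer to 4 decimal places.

0.2000

Rank fibre: 2, 5, 1, 4, 3
Rank cholesterol: 3, 4, 2, 1, 5
d = rank(fibre) − rank(cholesterol): -1, 1, -1, 3, -2; Σd² = 16
ρ = 1 − 6Σd² / [n(n²−1)] = 1 − 6×16 / (5×24) = 1 − 96/120 ≈ 0.2000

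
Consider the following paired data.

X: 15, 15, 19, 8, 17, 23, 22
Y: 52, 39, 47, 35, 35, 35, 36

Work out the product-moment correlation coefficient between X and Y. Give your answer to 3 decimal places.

n = 7, ΣX = 119, ΣY = 279, ΣX² = 2177, ΣY² = 11405, ΣXY = 4730
nΣXY − ΣXΣY = 33110 − 33201 = -91
nΣX² − (ΣX)² = 15239 − 14161 = 1078; nΣY² − (ΣY)² = 79835 − 77841 = 1994
r = -91 / √(1078 × 1994) = -91 / 1466.1282 ≈ -0.062

-0.062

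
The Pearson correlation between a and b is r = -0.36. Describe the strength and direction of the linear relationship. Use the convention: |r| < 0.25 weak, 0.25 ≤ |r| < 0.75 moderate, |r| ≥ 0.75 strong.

moderate negative

r = -0.36 < 0 so the relationship is negative.
|r| = 0.36, which falls in the moderate range.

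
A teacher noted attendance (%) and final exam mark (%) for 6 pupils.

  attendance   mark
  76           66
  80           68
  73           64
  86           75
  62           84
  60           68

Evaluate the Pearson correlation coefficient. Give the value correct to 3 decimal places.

n = 6, Σx = 437, Σy = 425, Σx² = 32345, Σy² = 30381, Σxy = 30866
nΣxy − ΣxΣy = 185196 − 185725 = -529
nΣx² − (Σx)² = 194070 − 190969 = 3101; nΣy² − (Σy)² = 182286 − 180625 = 1661
r = -529 / √(3101 × 1661) = -529 / 2269.5288 ≈ -0.233

-0.233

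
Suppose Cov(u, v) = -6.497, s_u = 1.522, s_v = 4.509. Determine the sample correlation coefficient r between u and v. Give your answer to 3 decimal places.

r = Cov(u,v) / (s_u · s_v) = -6.497 / (1.522 × 4.509)
  = -6.497 / 6.8627 ≈ -0.947

-0.947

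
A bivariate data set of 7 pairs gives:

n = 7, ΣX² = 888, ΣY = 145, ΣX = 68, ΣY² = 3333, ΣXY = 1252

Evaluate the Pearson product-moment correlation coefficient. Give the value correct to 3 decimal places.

r = (nΣXY − ΣXΣY) / √[(nΣX² − (ΣX)²)(nΣY² − (ΣY)²)]
Numerator: 7×1252 − 68×145 = -1096
Denominator: √[(6216 − 4624)(23331 − 21025)] = √[1592 × 2306] = 1916.0251
r = -1096 / 1916.0251 ≈ -0.572

-0.572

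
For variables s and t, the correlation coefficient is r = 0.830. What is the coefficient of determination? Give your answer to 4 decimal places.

r² = (0.830)² = 0.6889

0.6889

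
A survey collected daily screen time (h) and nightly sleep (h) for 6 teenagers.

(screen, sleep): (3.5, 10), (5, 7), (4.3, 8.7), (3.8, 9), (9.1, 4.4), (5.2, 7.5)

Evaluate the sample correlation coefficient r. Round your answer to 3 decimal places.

-0.961

n = 6, Σx = 30.9, Σy = 46.6, Σx² = 180.03, Σy² = 381.3, Σxy = 220.65
nΣxy − ΣxΣy = 1323.9 − 1439.94 = -116.04
nΣx² − (Σx)² = 1080.18 − 954.81 = 125.37; nΣy² − (Σy)² = 2287.8 − 2171.56 = 116.24
r = -116.04 / √(125.37 × 116.24) = -116.04 / 120.7187 ≈ -0.961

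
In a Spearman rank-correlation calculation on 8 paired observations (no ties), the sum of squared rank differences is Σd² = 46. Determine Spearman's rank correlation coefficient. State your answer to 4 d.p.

0.4524

ρ = 1 − 6Σd² / [n(n²−1)] = 1 − 6×46 / (8×63)
  = 1 − 276/504 = 1 − 0.54762 ≈ 0.4524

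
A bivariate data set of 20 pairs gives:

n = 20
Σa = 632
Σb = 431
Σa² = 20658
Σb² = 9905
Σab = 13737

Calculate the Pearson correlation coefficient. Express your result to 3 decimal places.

r = (nΣab − ΣaΣb) / √[(nΣa² − (Σa)²)(nΣb² − (Σb)²)]
Numerator: 20×13737 − 632×431 = 2348
Denominator: √[(413160 − 399424)(198100 − 185761)] = √[13736 × 12339] = 13018.7751
r = 2348 / 13018.7751 ≈ 0.180

0.180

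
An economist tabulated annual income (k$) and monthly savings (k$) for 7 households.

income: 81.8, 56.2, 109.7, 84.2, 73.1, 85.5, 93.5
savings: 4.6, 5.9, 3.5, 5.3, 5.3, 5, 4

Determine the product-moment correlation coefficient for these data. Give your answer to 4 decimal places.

n = 7, Σx = 584, Σy = 33.6, Σx² = 50369.52, Σy² = 165.4, Σxy = 2727
nΣxy − ΣxΣy = 19089 − 19622.4 = -533.4
nΣx² − (Σx)² = 352586.64 − 341056 = 11530.64; nΣy² − (Σy)² = 1157.8 − 1128.96 = 28.84
r = -533.4 / √(11530.64 × 28.84) = -533.4 / 576.6660 ≈ -0.9250

-0.9250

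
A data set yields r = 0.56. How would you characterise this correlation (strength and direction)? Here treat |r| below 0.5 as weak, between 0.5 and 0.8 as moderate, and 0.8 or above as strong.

r = 0.56 > 0 so the relationship is positive.
|r| = 0.56, which falls in the moderate range.

moderate positive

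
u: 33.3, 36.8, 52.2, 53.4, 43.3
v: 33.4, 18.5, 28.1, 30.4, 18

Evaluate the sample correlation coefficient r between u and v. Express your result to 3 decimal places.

0.153

n = 5, Σu = 219, Σv = 128.4, Σu² = 9914.42, Σv² = 3495.58, Σuv = 5662.6
nΣuv − ΣuΣv = 28313 − 28119.6 = 193.4
nΣu² − (Σu)² = 49572.1 − 47961 = 1611.1; nΣv² − (Σv)² = 17477.9 − 16486.56 = 991.34
r = 193.4 / √(1611.1 × 991.34) = 193.4 / 1263.7832 ≈ 0.153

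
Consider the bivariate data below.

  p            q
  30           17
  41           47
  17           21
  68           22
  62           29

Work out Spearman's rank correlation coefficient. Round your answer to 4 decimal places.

0.5000

Rank p: 2, 3, 1, 5, 4
Rank q: 1, 5, 2, 3, 4
d = rank(p) − rank(q): 1, -2, -1, 2, 0; Σd² = 10
ρ = 1 − 6Σd² / [n(n²−1)] = 1 − 6×10 / (5×24) = 1 − 60/120 ≈ 0.5000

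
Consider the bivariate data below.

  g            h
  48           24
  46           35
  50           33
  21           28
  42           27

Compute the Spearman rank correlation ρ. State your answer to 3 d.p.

0.100

Rank g: 4, 3, 5, 1, 2
Rank h: 1, 5, 4, 3, 2
d = rank(g) − rank(h): 3, -2, 1, -2, 0; Σd² = 18
ρ = 1 − 6Σd² / [n(n²−1)] = 1 − 6×18 / (5×24) = 1 − 108/120 ≈ 0.100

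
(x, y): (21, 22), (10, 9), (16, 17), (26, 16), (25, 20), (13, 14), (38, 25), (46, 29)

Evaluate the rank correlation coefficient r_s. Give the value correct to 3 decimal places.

0.833

Rank x: 4, 1, 3, 6, 5, 2, 7, 8
Rank y: 6, 1, 4, 3, 5, 2, 7, 8
d = rank(x) − rank(y): -2, 0, -1, 3, 0, 0, 0, 0; Σd² = 14
ρ = 1 − 6Σd² / [n(n²−1)] = 1 − 6×14 / (8×63) = 1 − 84/504 ≈ 0.833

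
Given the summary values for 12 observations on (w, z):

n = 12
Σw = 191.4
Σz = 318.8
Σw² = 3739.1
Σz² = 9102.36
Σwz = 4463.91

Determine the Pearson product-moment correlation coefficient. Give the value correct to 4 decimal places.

r = (nΣwz − ΣwΣz) / √[(nΣw² − (Σw)²)(nΣz² − (Σz)²)]
Numerator: 12×4463.91 − 191.4×318.8 = -7451.4
Denominator: √[(44869.2 − 36633.96)(109228.32 − 101633.44)] = √[8235.24 × 7594.88] = 7908.5814
r = -7451.4 / 7908.5814 ≈ -0.9422

-0.9422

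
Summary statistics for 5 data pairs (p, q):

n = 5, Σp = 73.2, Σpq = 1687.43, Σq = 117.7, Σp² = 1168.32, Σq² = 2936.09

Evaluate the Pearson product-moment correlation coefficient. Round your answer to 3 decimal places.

r = (nΣpq − ΣpΣq) / √[(nΣp² − (Σp)²)(nΣq² − (Σq)²)]
Numerator: 5×1687.43 − 73.2×117.7 = -178.49
Denominator: √[(5841.6 − 5358.24)(14680.45 − 13853.29)] = √[483.36 × 827.16] = 632.3101
r = -178.49 / 632.3101 ≈ -0.282

-0.282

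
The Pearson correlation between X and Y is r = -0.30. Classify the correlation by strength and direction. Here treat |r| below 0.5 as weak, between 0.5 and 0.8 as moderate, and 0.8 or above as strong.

r = -0.30 < 0 so the relationship is negative.
|r| = 0.30, which falls in the weak range.

weak negative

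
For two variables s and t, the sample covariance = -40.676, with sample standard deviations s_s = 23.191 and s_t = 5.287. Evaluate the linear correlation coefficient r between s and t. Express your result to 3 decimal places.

-0.332

r = Cov(s,t) / (s_s · s_t) = -40.676 / (23.191 × 5.287)
  = -40.676 / 122.6108 ≈ -0.332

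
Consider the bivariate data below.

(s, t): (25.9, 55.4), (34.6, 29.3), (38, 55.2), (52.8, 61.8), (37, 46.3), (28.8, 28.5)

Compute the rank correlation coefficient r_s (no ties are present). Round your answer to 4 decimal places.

Rank s: 1, 3, 5, 6, 4, 2
Rank t: 5, 2, 4, 6, 3, 1
d = rank(s) − rank(t): -4, 1, 1, 0, 1, 1; Σd² = 20
ρ = 1 − 6Σd² / [n(n²−1)] = 1 − 6×20 / (6×35) = 1 − 120/210 ≈ 0.4286

0.4286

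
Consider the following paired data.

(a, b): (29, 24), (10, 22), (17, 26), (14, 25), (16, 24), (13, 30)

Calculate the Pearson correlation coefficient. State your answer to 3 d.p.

-0.106

n = 6, Σa = 99, Σb = 151, Σa² = 1851, Σb² = 3837, Σab = 2482
nΣab − ΣaΣb = 14892 − 14949 = -57
nΣa² − (Σa)² = 11106 − 9801 = 1305; nΣb² − (Σb)² = 23022 − 22801 = 221
r = -57 / √(1305 × 221) = -57 / 537.0335 ≈ -0.106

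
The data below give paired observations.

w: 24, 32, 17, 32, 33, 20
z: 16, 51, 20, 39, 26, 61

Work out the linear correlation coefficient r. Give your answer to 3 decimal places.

0.117

n = 6, Σw = 158, Σz = 213, Σw² = 4402, Σz² = 9175, Σwz = 5682
nΣwz − ΣwΣz = 34092 − 33654 = 438
nΣw² − (Σw)² = 26412 − 24964 = 1448; nΣz² − (Σz)² = 55050 − 45369 = 9681
r = 438 / √(1448 × 9681) = 438 / 3744.0737 ≈ 0.117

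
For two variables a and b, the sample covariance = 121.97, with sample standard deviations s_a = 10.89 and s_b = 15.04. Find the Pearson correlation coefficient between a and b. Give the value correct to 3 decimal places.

0.745

r = Cov(a,b) / (s_a · s_b) = 121.97 / (10.89 × 15.04)
  = 121.97 / 163.7856 ≈ 0.745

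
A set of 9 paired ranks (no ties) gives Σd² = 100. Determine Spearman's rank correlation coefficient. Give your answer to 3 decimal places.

0.167

ρ = 1 − 6Σd² / [n(n²−1)] = 1 − 6×100 / (9×80)
  = 1 − 600/720 = 1 − 0.8333 ≈ 0.167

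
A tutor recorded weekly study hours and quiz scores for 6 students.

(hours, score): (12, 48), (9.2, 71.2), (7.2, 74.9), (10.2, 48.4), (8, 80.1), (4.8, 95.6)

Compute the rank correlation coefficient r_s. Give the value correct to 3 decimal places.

-0.943

Rank hours: 6, 4, 2, 5, 3, 1
Rank score: 1, 3, 4, 2, 5, 6
d = rank(hours) − rank(score): 5, 1, -2, 3, -2, -5; Σd² = 68
ρ = 1 − 6Σd² / [n(n²−1)] = 1 − 6×68 / (6×35) = 1 − 408/210 ≈ -0.943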